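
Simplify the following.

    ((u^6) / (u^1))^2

u^10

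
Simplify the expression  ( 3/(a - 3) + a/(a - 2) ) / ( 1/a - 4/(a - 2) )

(-a**3 + 6*a)/(3*a**2 - 7*a - 6)

Numerator: 3/(a - 3) + a/(a - 2) = (a**2 - 6)/(a**2 - 5*a + 6)
Denominator: 1/a - 4/(a - 2) = (-3*a - 2)/(a**2 - 2*a)
Divide: ((a**2 - 6)/(a**2 - 5*a + 6)) · ((a**2 - 2*a)/(-3*a - 2)) = (-a**3 + 6*a)/(3*a**2 - 7*a - 6)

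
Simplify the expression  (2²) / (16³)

2^(-10)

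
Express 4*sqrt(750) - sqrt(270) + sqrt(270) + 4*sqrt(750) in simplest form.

40*sqrt(30)

4*sqrt(750) = 20*sqrt(30); sqrt(270) = 3*sqrt(30); sqrt(270) = 3*sqrt(30); 4*sqrt(750) = 20*sqrt(30)
Combine: (20 - 3 + 3 + 20)·sqrt(30) = 40*sqrt(30)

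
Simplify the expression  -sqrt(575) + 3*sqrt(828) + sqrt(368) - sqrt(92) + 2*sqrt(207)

sqrt(575) = 5*sqrt(23); 3*sqrt(828) = 18*sqrt(23); sqrt(368) = 4*sqrt(23); sqrt(92) = 2*sqrt(23); 2*sqrt(207) = 6*sqrt(23)
Combine: (-5 + 18 + 4 - 2 + 6)·sqrt(23) = 21*sqrt(23)

21*sqrt(23)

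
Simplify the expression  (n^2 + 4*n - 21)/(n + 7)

Factor: n^2 + 4*n - 21 = (n + 7)*(n - 3)
Cancel the common factor (n + 7).

n - 3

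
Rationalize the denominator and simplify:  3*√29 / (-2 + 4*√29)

Multiply numerator and denominator by -4*√29 - 2.
Denominator becomes -460; numerator becomes -348 - 6*√29.

(3*√29 + 174)/230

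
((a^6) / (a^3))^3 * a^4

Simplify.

Inside the bracket: a^3
Raise to the power 3: a^9
Multiply by a^4: add exponents.

a^13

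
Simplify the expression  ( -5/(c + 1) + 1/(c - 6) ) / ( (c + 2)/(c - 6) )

(-4*c + 31)/(c^2 + 3*c + 2)

Numerator: -5/(c + 1) + 1/(c - 6) = (-4*c + 31)/(c^2 - 5*c - 6)
Denominator: (c + 2)/(c - 6) = (c + 2)/(c - 6)
Divide: ((-4*c + 31)/(c^2 - 5*c - 6)) · ((c - 6)/(c + 2)) = (-4*c + 31)/(c^2 + 3*c + 2)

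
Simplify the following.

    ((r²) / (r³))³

Inside the bracket: (r^-1)
Raise to the power 3: (r^-3)

r^(-3)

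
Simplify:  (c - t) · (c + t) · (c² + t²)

Pair the conjugate factors: (c+t)(c-t) = c² - t², then repeat with the next factor.

c⁴ - t⁴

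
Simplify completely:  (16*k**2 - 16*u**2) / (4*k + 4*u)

Factor (4*k)**2 - (4*u)**2 and cancel (4*k + 4*u).

4*k - 4*u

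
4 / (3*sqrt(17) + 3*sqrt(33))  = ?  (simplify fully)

(-sqrt(17) + sqrt(33))/12

Multiply numerator and denominator by -3*sqrt(33) + 3*sqrt(17).
Denominator becomes -144; numerator becomes -12*sqrt(33) + 12*sqrt(17).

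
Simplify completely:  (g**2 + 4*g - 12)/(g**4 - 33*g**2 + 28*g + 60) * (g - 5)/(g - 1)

1/(g**2 - 1)

Factor: g**2 + 4*g - 12 = (g - 2)*(g + 6);  g**4 - 33*g**2 + 28*g + 60 = (g + 1)*(g + 6)*(g - 2)*(g - 5)
Cancel the common factors (g - 2), (g + 6), (g - 5).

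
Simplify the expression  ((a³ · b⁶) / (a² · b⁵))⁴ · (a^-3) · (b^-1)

Inside the bracket: a¹ · b¹
Raise to the power 4: a⁴ · b⁴
Multiply by (a^-3) · (b^-1): add exponents.

a*b³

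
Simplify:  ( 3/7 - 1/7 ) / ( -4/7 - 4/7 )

-1/4

Numerator: 3/7 - 1/7 = 2/7
Denominator: -4/7 - 4/7 = -8/7
Divide: (2/7) · (-7/8) = -1/4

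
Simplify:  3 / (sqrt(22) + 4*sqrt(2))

Multiply numerator and denominator by -sqrt(22) + 4*sqrt(2).
Denominator becomes 10; numerator becomes -3*sqrt(22) + 12*sqrt(2).

(-3*sqrt(22) + 12*sqrt(2))/10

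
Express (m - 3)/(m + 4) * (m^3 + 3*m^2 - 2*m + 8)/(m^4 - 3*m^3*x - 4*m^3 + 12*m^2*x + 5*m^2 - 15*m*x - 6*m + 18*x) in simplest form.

-1/(-m + 3*x)

Factor: m^3 + 3*m^2 - 2*m + 8 = (m + 4)*(m^2 - m + 2);  m^4 - 3*m^3*x - 4*m^3 + 12*m^2*x + 5*m^2 - 15*m*x - 6*m + 18*x = (m^2 - m + 2)*(m - 3*x)*(m - 3)
Cancel the common factors (m^2 - m + 2), (m - 3), (m + 4).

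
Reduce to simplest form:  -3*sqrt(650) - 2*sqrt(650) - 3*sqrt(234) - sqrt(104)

3*sqrt(650) = 15*sqrt(26); 2*sqrt(650) = 10*sqrt(26); 3*sqrt(234) = 9*sqrt(26); sqrt(104) = 2*sqrt(26)
Combine: (-15 - 10 - 9 - 2)·sqrt(26) = -36*sqrt(26)

-36*sqrt(26)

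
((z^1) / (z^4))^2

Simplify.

z^(-6)

Inside the bracket: (z^-3)
Raise to the power 2: (z^-6)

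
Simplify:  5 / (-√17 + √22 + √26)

(-155*√17 + 65*√26 + 105*√22 + 20*√2431)/1327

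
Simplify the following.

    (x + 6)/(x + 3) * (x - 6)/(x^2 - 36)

Factor: x^2 - 36 = (x + 6)*(x - 6)
Cancel the common factors (x - 6), (x + 6).

1/(x + 3)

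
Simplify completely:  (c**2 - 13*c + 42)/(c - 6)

c - 7

Factor: c**2 - 13*c + 42 = (c - 7)*(c - 6)
Cancel the common factor (c - 6).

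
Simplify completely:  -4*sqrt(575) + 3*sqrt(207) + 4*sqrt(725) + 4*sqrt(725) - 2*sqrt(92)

-15*sqrt(23) + 40*sqrt(29)

4*sqrt(575) = 20*sqrt(23); 3*sqrt(207) = 9*sqrt(23); 4*sqrt(725) = 20*sqrt(29); 4*sqrt(725) = 20*sqrt(29); 2*sqrt(92) = 4*sqrt(23)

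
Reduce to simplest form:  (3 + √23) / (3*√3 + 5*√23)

Multiply numerator and denominator by -3*√3 + 5*√23.
Denominator becomes 548; numerator becomes -3*√69 - 9*√3 + 15*√23 + 115.

(-3*√69 - 9*√3 + 15*√23 + 115)/548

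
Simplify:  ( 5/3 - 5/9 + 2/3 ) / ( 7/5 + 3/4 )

Numerator: 5/3 - 5/9 + 2/3 = 16/9
Denominator: 7/5 + 3/4 = 43/20
Divide: (16/9) · (20/43) = 320/387

320/387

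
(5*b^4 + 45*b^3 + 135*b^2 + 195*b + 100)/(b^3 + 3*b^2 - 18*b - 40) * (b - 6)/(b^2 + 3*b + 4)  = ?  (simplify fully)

(5*b^2 - 25*b - 30)/(b^2 - 2*b - 8)

Factor: 5*b^4 + 45*b^3 + 135*b^2 + 195*b + 100 = 5*(b + 5)*(b^2 + 3*b + 4)*(b + 1);  b^3 + 3*b^2 - 18*b - 40 = (b + 5)*(b - 4)*(b + 2)
Cancel the common factors (b^2 + 3*b + 4), (b + 5).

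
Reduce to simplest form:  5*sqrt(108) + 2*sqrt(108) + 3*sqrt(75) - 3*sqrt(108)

5*sqrt(108) = 30*sqrt(3); 2*sqrt(108) = 12*sqrt(3); 3*sqrt(75) = 15*sqrt(3); 3*sqrt(108) = 18*sqrt(3)
Combine: (30 + 12 + 15 - 18)·sqrt(3) = 39*sqrt(3)

39*sqrt(3)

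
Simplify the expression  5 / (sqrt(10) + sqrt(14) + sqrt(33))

(-20*sqrt(1155) - 45*sqrt(33) + 145*sqrt(14) + 185*sqrt(10))/479

Group as (sqrt(10) + sqrt(14)) + sqrt(33); multiply by (sqrt(10) + sqrt(14)) - sqrt(33), then rationalise the remaining surd.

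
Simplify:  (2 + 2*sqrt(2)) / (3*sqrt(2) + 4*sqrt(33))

(-6 - 3*sqrt(2) + 4*sqrt(33) + 4*sqrt(66))/255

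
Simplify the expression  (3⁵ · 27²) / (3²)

3^9

3⁵ = 3^5; 27² = 3^6; 3² = 3^2
Combine exponents: 3^9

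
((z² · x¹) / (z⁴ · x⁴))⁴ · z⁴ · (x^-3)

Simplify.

Inside the bracket: (z^-2) · (x^-3)
Raise to the power 4: (z^-8) · (x^-12)
Multiply by z⁴ · (x^-3): add exponents.

1/(x^15*z⁴)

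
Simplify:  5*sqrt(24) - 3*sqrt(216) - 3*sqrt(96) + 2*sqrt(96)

-12*sqrt(6)

5*sqrt(24) = 10*sqrt(6); 3*sqrt(216) = 18*sqrt(6); 3*sqrt(96) = 12*sqrt(6); 2*sqrt(96) = 8*sqrt(6)
Combine: (10 - 18 - 12 + 8)·sqrt(6) = -12*sqrt(6)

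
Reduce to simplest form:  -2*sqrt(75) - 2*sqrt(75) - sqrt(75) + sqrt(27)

-22*sqrt(3)

2*sqrt(75) = 10*sqrt(3); 2*sqrt(75) = 10*sqrt(3); sqrt(75) = 5*sqrt(3); sqrt(27) = 3*sqrt(3)
Combine: (-10 - 10 - 5 + 3)·sqrt(3) = -22*sqrt(3)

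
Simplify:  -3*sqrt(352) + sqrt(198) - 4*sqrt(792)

-33*sqrt(22)

3*sqrt(352) = 12*sqrt(22); sqrt(198) = 3*sqrt(22); 4*sqrt(792) = 24*sqrt(22)
Combine: (-12 + 3 - 24)·sqrt(22) = -33*sqrt(22)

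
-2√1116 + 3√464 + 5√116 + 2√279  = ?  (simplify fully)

-6*√31 + 22*√29

2√1116 = 12*√31; 3√464 = 12*√29; 5√116 = 10*√29; 2√279 = 6*√31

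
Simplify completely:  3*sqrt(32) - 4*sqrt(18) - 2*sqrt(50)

3*sqrt(32) = 12*sqrt(2); 4*sqrt(18) = 12*sqrt(2); 2*sqrt(50) = 10*sqrt(2)
Combine: (12 - 12 - 10)·sqrt(2) = -10*sqrt(2)

-10*sqrt(2)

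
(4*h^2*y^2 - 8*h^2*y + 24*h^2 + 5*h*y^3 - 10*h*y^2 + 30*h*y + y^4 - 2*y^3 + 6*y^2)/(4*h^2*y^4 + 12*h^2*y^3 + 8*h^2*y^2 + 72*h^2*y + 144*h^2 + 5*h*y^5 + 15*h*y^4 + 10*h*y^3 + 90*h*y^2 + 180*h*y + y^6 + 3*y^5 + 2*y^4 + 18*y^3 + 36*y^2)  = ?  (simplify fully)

Factor: 4*h^2*y^2 - 8*h^2*y + 24*h^2 + 5*h*y^3 - 10*h*y^2 + 30*h*y + y^4 - 2*y^3 + 6*y^2 = (4*h + y)*(y^2 - 2*y + 6)*(h + y);  4*h^2*y^4 + 12*h^2*y^3 + 8*h^2*y^2 + 72*h^2*y + 144*h^2 + 5*h*y^5 + 15*h*y^4 + 10*h*y^3 + 90*h*y^2 + 180*h*y + y^6 + 3*y^5 + 2*y^4 + 18*y^3 + 36*y^2 = (y^2 - 2*y + 6)*(y + 2)*(y + 3)*(h + y)*(4*h + y)
Cancel the common factors (y^2 - 2*y + 6), (4*h + y), (h + y).

1/(y^2 + 5*y + 6)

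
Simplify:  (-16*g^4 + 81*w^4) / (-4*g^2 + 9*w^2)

4*g^2 + 9*w^2

Difference of fourth powers: factor out (-4*g^2 + 9*w^2).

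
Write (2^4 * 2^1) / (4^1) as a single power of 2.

2^4 = 2^4; 2^1 = 2^1; 4^1 = 2^2
Combine exponents: 2^3

2^3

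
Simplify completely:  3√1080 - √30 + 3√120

23*√30

3√1080 = 18*√30; √30 = √30; 3√120 = 6*√30
Combine: (18 - 1 + 6)·√30 = 23*√30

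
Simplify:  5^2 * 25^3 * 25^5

5^18

5^2 = 5^2; 25^3 = 5^6; 25^5 = 5^10
Combine exponents: 5^18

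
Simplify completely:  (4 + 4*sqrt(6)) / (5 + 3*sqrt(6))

(-8*sqrt(6) + 52)/29

Multiply numerator and denominator by -3*sqrt(6) + 5.
Denominator becomes -29; numerator becomes -52 + 8*sqrt(6).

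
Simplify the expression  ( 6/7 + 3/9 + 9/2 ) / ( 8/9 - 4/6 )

717/28

Numerator: 6/7 + 3/9 + 9/2 = 239/42
Denominator: 8/9 - 4/6 = 2/9
Divide: (239/42) · (9/2) = 717/28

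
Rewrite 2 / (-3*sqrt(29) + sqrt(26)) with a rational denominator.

(-6*sqrt(29) - 2*sqrt(26))/235

Multiply numerator and denominator by sqrt(26) + 3*sqrt(29).
Denominator becomes -235; numerator becomes 2*sqrt(26) + 6*sqrt(29).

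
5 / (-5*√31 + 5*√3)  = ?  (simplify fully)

(-√31 - √3)/28

Multiply numerator and denominator by 5*√3 + 5*√31.
Denominator becomes -700; numerator becomes 25*√3 + 25*√31.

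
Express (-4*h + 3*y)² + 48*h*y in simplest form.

Expanding gives 16*h² + 24*h*y + 9*y², a perfect square.

(4*h + 3*y)²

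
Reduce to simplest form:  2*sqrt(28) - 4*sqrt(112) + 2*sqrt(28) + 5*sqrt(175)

17*sqrt(7)

2*sqrt(28) = 4*sqrt(7); 4*sqrt(112) = 16*sqrt(7); 2*sqrt(28) = 4*sqrt(7); 5*sqrt(175) = 25*sqrt(7)
Combine: (4 - 16 + 4 + 25)·sqrt(7) = 17*sqrt(7)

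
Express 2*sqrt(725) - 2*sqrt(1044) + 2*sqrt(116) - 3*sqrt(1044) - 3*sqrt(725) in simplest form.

-31*sqrt(29)

2*sqrt(725) = 10*sqrt(29); 2*sqrt(1044) = 12*sqrt(29); 2*sqrt(116) = 4*sqrt(29); 3*sqrt(1044) = 18*sqrt(29); 3*sqrt(725) = 15*sqrt(29)
Combine: (10 - 12 + 4 - 18 - 15)·sqrt(29) = -31*sqrt(29)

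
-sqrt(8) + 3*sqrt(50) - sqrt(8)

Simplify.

sqrt(8) = 2*sqrt(2); 3*sqrt(50) = 15*sqrt(2); sqrt(8) = 2*sqrt(2)
Combine: (-2 + 15 - 2)·sqrt(2) = 11*sqrt(2)

11*sqrt(2)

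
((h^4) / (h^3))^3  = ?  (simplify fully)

Inside the bracket: h^1
Raise to the power 3: h^3

h^3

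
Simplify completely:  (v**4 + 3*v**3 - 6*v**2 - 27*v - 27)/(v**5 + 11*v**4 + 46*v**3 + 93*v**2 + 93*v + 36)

Factor: v**4 + 3*v**3 - 6*v**2 - 27*v - 27 = (v - 3)*(v + 3)*(v**2 + 3*v + 3);  v**5 + 11*v**4 + 46*v**3 + 93*v**2 + 93*v + 36 = (v + 4)*(v + 3)*(v + 1)*(v**2 + 3*v + 3)
Cancel the common factors (v**2 + 3*v + 3), (v + 3).

(v - 3)/(v**2 + 5*v + 4)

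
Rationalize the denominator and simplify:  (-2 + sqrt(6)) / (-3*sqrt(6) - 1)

Multiply numerator and denominator by -1 + 3*sqrt(6).
Denominator becomes -53; numerator becomes -7*sqrt(6) + 20.

(-20 + 7*sqrt(6))/53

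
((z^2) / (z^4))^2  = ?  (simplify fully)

Inside the bracket: (z^-2)
Raise to the power 2: (z^-4)

z^(-4)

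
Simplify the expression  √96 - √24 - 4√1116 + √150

-24*√31 + 7*√6

√96 = 4*√6; √24 = 2*√6; 4√1116 = 24*√31; √150 = 5*√6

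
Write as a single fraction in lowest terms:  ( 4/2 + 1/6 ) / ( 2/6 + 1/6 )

13/3

Numerator: 4/2 + 1/6 = 13/6
Denominator: 2/6 + 1/6 = 1/2
Divide: (13/6) · (2) = 13/3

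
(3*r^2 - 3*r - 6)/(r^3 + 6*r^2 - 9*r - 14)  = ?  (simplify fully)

3/(r + 7)

Factor: 3*r^2 - 3*r - 6 = 3*(r - 2)*(r + 1);  r^3 + 6*r^2 - 9*r - 14 = (r - 2)*(r + 7)*(r + 1)
Cancel the common factors (r + 1), (r - 2).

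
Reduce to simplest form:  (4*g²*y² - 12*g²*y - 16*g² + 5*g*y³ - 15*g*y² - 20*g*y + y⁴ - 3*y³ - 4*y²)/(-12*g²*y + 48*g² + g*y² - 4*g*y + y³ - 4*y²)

Factor: 4*g²*y² - 12*g²*y - 16*g² + 5*g*y³ - 15*g*y² - 20*g*y + y⁴ - 3*y³ - 4*y² = (y + 1)·(g + y)·(4*g + y)·(y - 4);  -12*g²*y + 48*g² + g*y² - 4*g*y + y³ - 4*y² = (y - 4)·(-3*g + y)·(4*g + y)
Cancel the common factors (y - 4), (4*g + y).

(g*y + g + y² + y)/(-3*g + y)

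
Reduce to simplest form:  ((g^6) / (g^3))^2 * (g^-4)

Inside the bracket: g^3
Raise to the power 2: g^6
Multiply by (g^-4): add exponents.

g^2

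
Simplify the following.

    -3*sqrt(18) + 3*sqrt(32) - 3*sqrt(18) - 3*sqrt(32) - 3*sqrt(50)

-33*sqrt(2)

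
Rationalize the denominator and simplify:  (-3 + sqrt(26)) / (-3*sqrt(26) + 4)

Multiply numerator and denominator by 4 + 3*sqrt(26).
Denominator becomes -218; numerator becomes -5*sqrt(26) + 66.

(-66 + 5*sqrt(26))/218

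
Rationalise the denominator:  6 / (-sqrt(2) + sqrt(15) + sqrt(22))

(-210*sqrt(2) - 30*sqrt(22) + 54*sqrt(15) + 24*sqrt(165))/95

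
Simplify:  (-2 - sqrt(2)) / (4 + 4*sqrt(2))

Multiply numerator and denominator by -4*sqrt(2) + 4.
Denominator becomes -16; numerator becomes 4*sqrt(2).

-sqrt(2)/4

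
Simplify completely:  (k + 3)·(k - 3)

(k)^2 - (3)^2 = k² - 9.

k² - 9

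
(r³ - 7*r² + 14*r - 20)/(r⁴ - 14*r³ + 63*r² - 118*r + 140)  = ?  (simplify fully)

1/(r - 7)

Factor: r³ - 7*r² + 14*r - 20 = (r² - 2*r + 4)·(r - 5);  r⁴ - 14*r³ + 63*r² - 118*r + 140 = (r² - 2*r + 4)·(r - 7)·(r - 5)
Cancel the common factors (r² - 2*r + 4), (r - 5).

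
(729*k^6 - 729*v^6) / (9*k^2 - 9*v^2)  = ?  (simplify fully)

81*k^4 + 81*k^2*v^2 + 81*v^4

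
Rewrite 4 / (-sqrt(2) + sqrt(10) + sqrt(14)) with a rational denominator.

(-22*sqrt(2) - 2*sqrt(14) + 6*sqrt(10) + 4*sqrt(70))/19

Group as (sqrt(10) + sqrt(14)) - sqrt(2); multiply by (sqrt(10) + sqrt(14)) + sqrt(2), then rationalise the remaining surd.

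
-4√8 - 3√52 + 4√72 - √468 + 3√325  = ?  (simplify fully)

3*√13 + 16*√2

4√8 = 8*√2; 3√52 = 6*√13; 4√72 = 24*√2; √468 = 6*√13; 3√325 = 15*√13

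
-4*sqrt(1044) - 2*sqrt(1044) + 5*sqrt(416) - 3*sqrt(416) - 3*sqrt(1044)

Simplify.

-54*sqrt(29) + 8*sqrt(26)

4*sqrt(1044) = 24*sqrt(29); 2*sqrt(1044) = 12*sqrt(29); 5*sqrt(416) = 20*sqrt(26); 3*sqrt(416) = 12*sqrt(26); 3*sqrt(1044) = 18*sqrt(29)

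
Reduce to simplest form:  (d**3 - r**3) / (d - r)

Apply the difference-of-cubes factorisation and cancel (d - r).

d**2 + d*r + r**2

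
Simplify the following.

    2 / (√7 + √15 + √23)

(-4*√2415 - 2*√23 + 30*√15 + 62*√7)/419

Group as (√7 + √15) + √23; multiply by (√7 + √15) - √23, then rationalise the remaining surd.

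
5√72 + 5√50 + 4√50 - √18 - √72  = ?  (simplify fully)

66*√2

5√72 = 30*√2; 5√50 = 25*√2; 4√50 = 20*√2; √18 = 3*√2; √72 = 6*√2
Combine: (30 + 25 + 20 - 3 - 6)·√2 = 66*√2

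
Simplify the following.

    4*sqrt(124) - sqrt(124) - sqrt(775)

4*sqrt(124) = 8*sqrt(31); sqrt(124) = 2*sqrt(31); sqrt(775) = 5*sqrt(31)
Combine: (8 - 2 - 5)·sqrt(31) = sqrt(31)

sqrt(31)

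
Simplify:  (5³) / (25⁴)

5^(-5)

5³ = 5^3; 25⁴ = 5^8
Combine exponents: 5^(-5)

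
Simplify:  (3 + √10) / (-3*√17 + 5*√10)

(9*√17 + 3*√170 + 15*√10 + 50)/97

Multiply numerator and denominator by 3*√17 + 5*√10.
Denominator becomes 97; numerator becomes 9*√17 + 3*√170 + 15*√10 + 50.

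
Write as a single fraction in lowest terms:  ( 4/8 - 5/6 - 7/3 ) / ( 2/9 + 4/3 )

Numerator: 4/8 - 5/6 - 7/3 = -8/3
Denominator: 2/9 + 4/3 = 14/9
Divide: (-8/3) · (9/14) = -12/7

-12/7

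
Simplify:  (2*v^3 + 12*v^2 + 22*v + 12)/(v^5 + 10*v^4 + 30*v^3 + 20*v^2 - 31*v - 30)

2/(v^2 + 4*v - 5)

Factor: 2*v^3 + 12*v^2 + 22*v + 12 = 2*(v + 2)*(v + 3)*(v + 1);  v^5 + 10*v^4 + 30*v^3 + 20*v^2 - 31*v - 30 = (v + 2)*(v - 1)*(v + 1)*(v + 5)*(v + 3)
Cancel the common factors (v + 3), (v + 1), (v + 2).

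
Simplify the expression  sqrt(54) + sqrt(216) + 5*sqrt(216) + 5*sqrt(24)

sqrt(54) = 3*sqrt(6); sqrt(216) = 6*sqrt(6); 5*sqrt(216) = 30*sqrt(6); 5*sqrt(24) = 10*sqrt(6)
Combine: (3 + 6 + 30 + 10)·sqrt(6) = 49*sqrt(6)

49*sqrt(6)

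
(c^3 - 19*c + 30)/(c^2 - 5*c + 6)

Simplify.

c + 5

Factor: c^3 - 19*c + 30 = (c - 3)*(c + 5)*(c - 2);  c^2 - 5*c + 6 = (c - 3)*(c - 2)
Cancel the common factors (c - 3), (c - 2).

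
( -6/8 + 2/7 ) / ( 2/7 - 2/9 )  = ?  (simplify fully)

Numerator: -6/8 + 2/7 = -13/28
Denominator: 2/7 - 2/9 = 4/63
Divide: (-13/28) · (63/4) = -117/16

-117/16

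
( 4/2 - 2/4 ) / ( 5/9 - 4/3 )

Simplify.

Numerator: 4/2 - 2/4 = 3/2
Denominator: 5/9 - 4/3 = -7/9
Divide: (3/2) · (-9/7) = -27/14

-27/14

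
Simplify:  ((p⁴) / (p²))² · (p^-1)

Inside the bracket: p²
Raise to the power 2: p⁴
Multiply by (p^-1): add exponents.

p³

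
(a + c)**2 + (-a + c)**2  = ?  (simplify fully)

Binomially expand both and collect terms in c, a.

2*a**2 + 2*c**2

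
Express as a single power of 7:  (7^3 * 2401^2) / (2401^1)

7^7

7^3 = 7^3; 2401^2 = 7^8; 2401^1 = 7^4
Combine exponents: 7^7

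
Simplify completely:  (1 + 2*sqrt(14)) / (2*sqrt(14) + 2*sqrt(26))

(-28 - sqrt(14) + sqrt(26) + 4*sqrt(91))/24

Multiply numerator and denominator by -2*sqrt(26) + 2*sqrt(14).
Denominator becomes -48; numerator becomes -8*sqrt(91) - 2*sqrt(26) + 2*sqrt(14) + 56.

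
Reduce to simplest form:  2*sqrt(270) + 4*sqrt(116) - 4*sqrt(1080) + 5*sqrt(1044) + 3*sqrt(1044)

-18*sqrt(30) + 56*sqrt(29)

2*sqrt(270) = 6*sqrt(30); 4*sqrt(116) = 8*sqrt(29); 4*sqrt(1080) = 24*sqrt(30); 5*sqrt(1044) = 30*sqrt(29); 3*sqrt(1044) = 18*sqrt(29)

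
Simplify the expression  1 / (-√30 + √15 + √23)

Group as (√15 + √23) - √30; multiply by (√15 + √23) + √30, then rationalise the remaining surd.

(-4*√30 + 11*√23 + 19*√15 + 15*√46)/658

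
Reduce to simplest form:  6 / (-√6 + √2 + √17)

(-42*√2 - 8*√51 + 26*√6 + 18*√17)/11

Group as (√2 + √17) - √6; multiply by (√2 + √17) + √6, then rationalise the remaining surd.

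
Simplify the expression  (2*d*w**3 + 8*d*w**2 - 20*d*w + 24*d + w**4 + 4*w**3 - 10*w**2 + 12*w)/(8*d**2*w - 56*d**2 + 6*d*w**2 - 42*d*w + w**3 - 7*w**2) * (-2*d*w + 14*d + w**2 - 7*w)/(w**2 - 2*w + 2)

(-2*d*w - 12*d + w**2 + 6*w)/(4*d + w)

Factor: 2*d*w**3 + 8*d*w**2 - 20*d*w + 24*d + w**4 + 4*w**3 - 10*w**2 + 12*w = (w**2 - 2*w + 2)*(w + 6)*(2*d + w);  8*d**2*w - 56*d**2 + 6*d*w**2 - 42*d*w + w**3 - 7*w**2 = (2*d + w)*(w - 7)*(4*d + w);  -2*d*w + 14*d + w**2 - 7*w = (-2*d + w)*(w - 7)
Cancel the common factors (w**2 - 2*w + 2), (w - 7), (2*d + w).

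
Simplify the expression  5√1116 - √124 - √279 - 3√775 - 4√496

-6*√31

5√1116 = 30*√31; √124 = 2*√31; √279 = 3*√31; 3√775 = 15*√31; 4√496 = 16*√31
Combine: (30 - 2 - 3 - 15 - 16)·√31 = -6*√31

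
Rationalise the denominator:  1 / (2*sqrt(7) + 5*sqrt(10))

(-2*sqrt(7) + 5*sqrt(10))/222

Multiply numerator and denominator by -5*sqrt(10) + 2*sqrt(7).
Denominator becomes -222; numerator becomes -5*sqrt(10) + 2*sqrt(7).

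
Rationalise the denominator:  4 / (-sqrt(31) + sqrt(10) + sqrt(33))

Group as (sqrt(10) + sqrt(33)) - sqrt(31); multiply by (sqrt(10) + sqrt(33)) + sqrt(31), then rationalise the remaining surd.

(-6*sqrt(31) + 4*sqrt(33) + 27*sqrt(10) + sqrt(10230))/147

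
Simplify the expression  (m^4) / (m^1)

m^3

Quotient: m^3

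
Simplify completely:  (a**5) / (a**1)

Quotient: a**4

a**4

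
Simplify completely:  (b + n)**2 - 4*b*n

(b - n)**2

Expand the square and combine the 4*b*n term.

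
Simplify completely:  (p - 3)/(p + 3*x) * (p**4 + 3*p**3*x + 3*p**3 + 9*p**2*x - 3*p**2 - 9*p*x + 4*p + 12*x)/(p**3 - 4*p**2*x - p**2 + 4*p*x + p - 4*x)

(-p**2 - p + 12)/(-p + 4*x)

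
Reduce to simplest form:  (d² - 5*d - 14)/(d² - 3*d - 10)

(d - 7)/(d - 5)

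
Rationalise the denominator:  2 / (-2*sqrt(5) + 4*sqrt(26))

(sqrt(5) + 2*sqrt(26))/99

Multiply numerator and denominator by 2*sqrt(5) + 4*sqrt(26).
Denominator becomes 396; numerator becomes 4*sqrt(5) + 8*sqrt(26).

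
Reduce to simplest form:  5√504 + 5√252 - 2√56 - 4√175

10*√7 + 26*√14

5√504 = 30*√14; 5√252 = 30*√7; 2√56 = 4*√14; 4√175 = 20*√7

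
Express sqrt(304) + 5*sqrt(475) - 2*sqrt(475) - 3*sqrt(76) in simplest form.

13*sqrt(19)

sqrt(304) = 4*sqrt(19); 5*sqrt(475) = 25*sqrt(19); 2*sqrt(475) = 10*sqrt(19); 3*sqrt(76) = 6*sqrt(19)
Combine: (4 + 25 - 10 - 6)·sqrt(19) = 13*sqrt(19)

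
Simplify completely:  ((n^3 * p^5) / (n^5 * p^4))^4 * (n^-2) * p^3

p^7/n^10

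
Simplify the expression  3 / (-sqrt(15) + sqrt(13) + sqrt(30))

Group as (sqrt(13) + sqrt(30)) - sqrt(15); multiply by (sqrt(13) + sqrt(30)) + sqrt(15), then rationalise the remaining surd.

(-42*sqrt(15) - 3*sqrt(30) + 48*sqrt(13) + 45*sqrt(26))/388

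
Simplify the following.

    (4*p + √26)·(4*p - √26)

Product of conjugates: (P+Q)(P-Q) = P^2 - Q^2.

16*p² - 26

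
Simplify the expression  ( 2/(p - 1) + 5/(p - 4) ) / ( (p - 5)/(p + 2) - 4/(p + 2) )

(7*p^2 + p - 26)/(p^3 - 14*p^2 + 49*p - 36)

Numerator: 2/(p - 1) + 5/(p - 4) = (7*p - 13)/(p^2 - 5*p + 4)
Denominator: (p - 5)/(p + 2) - 4/(p + 2) = (p - 9)/(p + 2)
Divide: ((7*p - 13)/(p^2 - 5*p + 4)) · ((p + 2)/(p - 9)) = (7*p^2 + p - 26)/(p^3 - 14*p^2 + 49*p - 36)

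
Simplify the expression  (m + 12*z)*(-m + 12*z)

Difference of squares with P = 12*z, Q = m.

-m^2 + 144*z^2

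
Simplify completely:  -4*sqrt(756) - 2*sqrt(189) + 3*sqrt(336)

4*sqrt(756) = 24*sqrt(21); 2*sqrt(189) = 6*sqrt(21); 3*sqrt(336) = 12*sqrt(21)
Combine: (-24 - 6 + 12)·sqrt(21) = -18*sqrt(21)

-18*sqrt(21)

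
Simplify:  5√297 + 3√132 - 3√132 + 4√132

5√297 = 15*√33; 3√132 = 6*√33; 3√132 = 6*√33; 4√132 = 8*√33
Combine: (15 + 6 - 6 + 8)·√33 = 23*√33

23*√33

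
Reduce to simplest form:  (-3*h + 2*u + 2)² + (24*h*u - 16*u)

(3*h + 2*u - 2)²

Expanding gives 9*h² + 12*h*u - 12*h + 4*u² - 8*u + 4, a perfect square.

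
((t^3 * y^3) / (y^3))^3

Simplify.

t^9

Inside the bracket: t^3
Raise to the power 3: t^9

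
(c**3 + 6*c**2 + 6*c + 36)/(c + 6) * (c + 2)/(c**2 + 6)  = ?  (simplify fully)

Factor: c**3 + 6*c**2 + 6*c + 36 = (c**2 + 6)*(c + 6)
Cancel the common factors (c**2 + 6), (c + 6).

c + 2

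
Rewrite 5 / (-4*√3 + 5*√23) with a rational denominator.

(20*√3 + 25*√23)/527

Multiply numerator and denominator by 4*√3 + 5*√23.
Denominator becomes 527; numerator becomes 20*√3 + 25*√23.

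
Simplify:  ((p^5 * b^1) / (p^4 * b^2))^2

p^2/b^2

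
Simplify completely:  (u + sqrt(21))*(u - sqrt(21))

Product of conjugates: (P+Q)(P-Q) = P^2 - Q^2.

u^2 - 21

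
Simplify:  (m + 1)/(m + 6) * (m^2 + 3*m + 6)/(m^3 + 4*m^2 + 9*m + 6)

Factor: m^3 + 4*m^2 + 9*m + 6 = (m^2 + 3*m + 6)*(m + 1)
Cancel the common factors (m^2 + 3*m + 6), (m + 1).

1/(m + 6)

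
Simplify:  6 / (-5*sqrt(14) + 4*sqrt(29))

(5*sqrt(14) + 4*sqrt(29))/19

Multiply numerator and denominator by 5*sqrt(14) + 4*sqrt(29).
Denominator becomes 114; numerator becomes 30*sqrt(14) + 24*sqrt(29).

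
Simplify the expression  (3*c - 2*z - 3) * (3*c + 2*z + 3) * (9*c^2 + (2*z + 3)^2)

Pair the conjugate factors: ((3*c)+(2*z + 3))((3*c)-(2*z + 3)) = 9*c^2 - 4*z^2 - 12*z - 9, then repeat with the next factor.

81*c^4 - 16*z^4 - 96*z^3 - 216*z^2 - 216*z - 81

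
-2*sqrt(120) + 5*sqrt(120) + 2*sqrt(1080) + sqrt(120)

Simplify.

20*sqrt(30)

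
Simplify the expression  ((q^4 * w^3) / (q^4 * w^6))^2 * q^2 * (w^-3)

Inside the bracket: (w^-3)
Raise to the power 2: (w^-6)
Multiply by q^2 * (w^-3): add exponents.

q^2/w^9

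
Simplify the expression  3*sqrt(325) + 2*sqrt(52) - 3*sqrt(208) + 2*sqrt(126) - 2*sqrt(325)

-3*sqrt(13) + 6*sqrt(14)

3*sqrt(325) = 15*sqrt(13); 2*sqrt(52) = 4*sqrt(13); 3*sqrt(208) = 12*sqrt(13); 2*sqrt(126) = 6*sqrt(14); 2*sqrt(325) = 10*sqrt(13)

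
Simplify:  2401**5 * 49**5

7**30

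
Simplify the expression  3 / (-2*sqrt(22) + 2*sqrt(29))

Multiply numerator and denominator by 2*sqrt(22) + 2*sqrt(29).
Denominator becomes 28; numerator becomes 6*sqrt(22) + 6*sqrt(29).

(3*sqrt(22) + 3*sqrt(29))/14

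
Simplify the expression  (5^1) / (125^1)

5^(-2)

5^1 = 5^1; 125^1 = 5^3
Combine exponents: 5^(-2)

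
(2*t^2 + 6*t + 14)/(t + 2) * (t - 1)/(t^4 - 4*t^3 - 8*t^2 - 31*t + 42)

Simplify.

2/(t^2 - 4*t - 12)

Factor: 2*t^2 + 6*t + 14 = 2*(t^2 + 3*t + 7);  t^4 - 4*t^3 - 8*t^2 - 31*t + 42 = (t - 6)*(t - 1)*(t^2 + 3*t + 7)
Cancel the common factors (t^2 + 3*t + 7), (t - 1).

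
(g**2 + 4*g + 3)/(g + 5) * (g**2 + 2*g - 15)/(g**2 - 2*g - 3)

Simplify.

Factor: g**2 + 4*g + 3 = (g + 3)*(g + 1);  g**2 + 2*g - 15 = (g + 5)*(g - 3);  g**2 - 2*g - 3 = (g + 1)*(g - 3)
Cancel the common factors (g + 5), (g + 1), (g - 3).

g + 3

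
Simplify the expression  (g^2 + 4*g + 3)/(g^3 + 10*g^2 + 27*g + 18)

Factor: g^2 + 4*g + 3 = (g + 3)*(g + 1);  g^3 + 10*g^2 + 27*g + 18 = (g + 3)*(g + 6)*(g + 1)
Cancel the common factors (g + 3), (g + 1).

1/(g + 6)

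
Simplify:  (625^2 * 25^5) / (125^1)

5^15

625^2 = 5^8; 25^5 = 5^10; 125^1 = 5^3
Combine exponents: 5^15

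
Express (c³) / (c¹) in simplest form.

Quotient: c²

c²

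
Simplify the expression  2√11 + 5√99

2√11 = 2*√11; 5√99 = 15*√11
Combine: (2 + 15)·√11 = 17*√11

17*√11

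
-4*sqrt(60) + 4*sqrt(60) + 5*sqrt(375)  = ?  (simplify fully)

25*sqrt(15)

4*sqrt(60) = 8*sqrt(15); 4*sqrt(60) = 8*sqrt(15); 5*sqrt(375) = 25*sqrt(15)
Combine: (-8 + 8 + 25)·sqrt(15) = 25*sqrt(15)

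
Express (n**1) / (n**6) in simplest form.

n**(-5)

Quotient: (n**-5)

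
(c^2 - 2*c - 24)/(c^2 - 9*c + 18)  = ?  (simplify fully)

(c + 4)/(c - 3)

Factor: c^2 - 2*c - 24 = (c - 6)*(c + 4);  c^2 - 9*c + 18 = (c - 6)*(c - 3)
Cancel the common factor (c - 6).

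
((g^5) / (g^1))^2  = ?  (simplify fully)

g^8

Inside the bracket: g^4
Raise to the power 2: g^8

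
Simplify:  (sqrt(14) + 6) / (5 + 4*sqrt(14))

Multiply numerator and denominator by -4*sqrt(14) + 5.
Denominator becomes -199; numerator becomes -19*sqrt(14) - 26.

(26 + 19*sqrt(14))/199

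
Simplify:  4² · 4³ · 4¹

2^12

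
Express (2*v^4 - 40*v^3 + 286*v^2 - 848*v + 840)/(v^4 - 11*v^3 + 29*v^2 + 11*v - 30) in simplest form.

(2*v^2 - 18*v + 28)/(v^2 - 1)

Factor: 2*v^4 - 40*v^3 + 286*v^2 - 848*v + 840 = 2*(v - 6)*(v - 2)*(v - 7)*(v - 5);  v^4 - 11*v^3 + 29*v^2 + 11*v - 30 = (v + 1)*(v - 6)*(v - 5)*(v - 1)
Cancel the common factors (v - 6), (v - 5).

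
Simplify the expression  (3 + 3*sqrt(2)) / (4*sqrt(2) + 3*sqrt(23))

Multiply numerator and denominator by -3*sqrt(23) + 4*sqrt(2).
Denominator becomes -175; numerator becomes -9*sqrt(46) - 9*sqrt(23) + 12*sqrt(2) + 24.

(-24 - 12*sqrt(2) + 9*sqrt(23) + 9*sqrt(46))/175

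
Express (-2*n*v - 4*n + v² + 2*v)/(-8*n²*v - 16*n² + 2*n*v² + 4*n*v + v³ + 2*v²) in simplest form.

1/(4*n + v)

Factor: -2*n*v - 4*n + v² + 2*v = (-2*n + v)·(v + 2);  -8*n²*v - 16*n² + 2*n*v² + 4*n*v + v³ + 2*v² = (-2*n + v)·(v + 2)·(4*n + v)
Cancel the common factors (-2*n + v), (v + 2).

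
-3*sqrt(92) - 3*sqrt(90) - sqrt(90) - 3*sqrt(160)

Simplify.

3*sqrt(92) = 6*sqrt(23); 3*sqrt(90) = 9*sqrt(10); sqrt(90) = 3*sqrt(10); 3*sqrt(160) = 12*sqrt(10)

-24*sqrt(10) - 6*sqrt(23)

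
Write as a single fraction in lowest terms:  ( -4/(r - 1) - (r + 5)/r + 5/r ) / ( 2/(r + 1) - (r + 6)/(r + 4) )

(r^3 + 8*r^2 + 19*r + 12)/(r^3 + 4*r^2 - 7*r + 2)

Numerator: -4/(r - 1) - (r + 5)/r + 5/r = (-r - 3)/(r - 1)
Denominator: 2/(r + 1) - (r + 6)/(r + 4) = (-r^2 - 5*r + 2)/(r^2 + 5*r + 4)
Divide: ((-r - 3)/(r - 1)) · ((r^2 + 5*r + 4)/(-r^2 - 5*r + 2)) = (r^3 + 8*r^2 + 19*r + 12)/(r^3 + 4*r^2 - 7*r + 2)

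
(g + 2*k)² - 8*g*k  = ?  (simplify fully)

After expansion: g² - 4*g*k + 4*k² — a perfect-square trinomial.

(g - 2*k)²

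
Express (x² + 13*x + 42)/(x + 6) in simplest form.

x + 7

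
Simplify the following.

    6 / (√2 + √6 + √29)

(-50*√6 - 66*√2 + 8*√87 + 42*√29)/131

Group as (√2 + √29) + √6; multiply by (√2 + √29) - √6, then rationalise the remaining surd.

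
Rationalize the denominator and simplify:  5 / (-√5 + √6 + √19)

(-50*√5 - 20*√19 + 45*√6 + 5*√570)/28

Group as (√6 + √19) - √5; multiply by (√6 + √19) + √5, then rationalise the remaining surd.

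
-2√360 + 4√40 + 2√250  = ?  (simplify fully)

6*√10

2√360 = 12*√10; 4√40 = 8*√10; 2√250 = 10*√10
Combine: (-12 + 8 + 10)·√10 = 6*√10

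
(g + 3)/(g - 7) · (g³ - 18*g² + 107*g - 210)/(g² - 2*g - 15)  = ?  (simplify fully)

Factor: g³ - 18*g² + 107*g - 210 = (g - 5)·(g - 6)·(g - 7);  g² - 2*g - 15 = (g - 5)·(g + 3)
Cancel the common factors (g + 3), (g - 5), (g - 7).

g - 6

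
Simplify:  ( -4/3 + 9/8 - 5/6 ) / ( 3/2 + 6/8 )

Numerator: -4/3 + 9/8 - 5/6 = -25/24
Denominator: 3/2 + 6/8 = 9/4
Divide: (-25/24) · (4/9) = -25/54

-25/54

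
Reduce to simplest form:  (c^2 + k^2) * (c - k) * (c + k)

c^4 - k^4

Telescope via difference of squares: (c+k)(c-k) = c^2 - k^2, then repeat with the next factor.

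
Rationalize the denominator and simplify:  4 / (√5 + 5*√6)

Multiply numerator and denominator by -√5 + 5*√6.
Denominator becomes 145; numerator becomes -4*√5 + 20*√6.

(-4*√5 + 20*√6)/145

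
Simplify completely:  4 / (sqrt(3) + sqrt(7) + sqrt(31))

(-108*sqrt(7) - 140*sqrt(3) + 8*sqrt(651) + 84*sqrt(31))/357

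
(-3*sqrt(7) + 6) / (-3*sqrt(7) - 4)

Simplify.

(-30*sqrt(7) + 87)/47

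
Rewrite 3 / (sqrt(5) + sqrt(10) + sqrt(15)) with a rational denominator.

Group as (sqrt(10) + sqrt(15)) + sqrt(5); multiply by (sqrt(10) + sqrt(15)) - sqrt(5), then rationalise the remaining surd.

(-3*sqrt(30) + 3*sqrt(10) + 6*sqrt(5))/20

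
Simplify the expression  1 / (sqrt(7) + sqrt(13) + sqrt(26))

Group as (sqrt(13) + sqrt(26)) + sqrt(7); multiply by (sqrt(13) + sqrt(26)) - sqrt(7), then rationalise the remaining surd.

(-13*sqrt(14) - 3*sqrt(26) + 10*sqrt(13) + 16*sqrt(7))/164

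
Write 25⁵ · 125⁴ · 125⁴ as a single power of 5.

25⁵ = 5^10; 125⁴ = 5^12; 125⁴ = 5^12
Combine exponents: 5^34

5^34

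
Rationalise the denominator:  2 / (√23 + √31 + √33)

Group as (√23 + √31) + √33; multiply by (√23 + √31) - √33, then rationalise the remaining surd.

(-4*√23529 + 42*√33 + 50*√31 + 82*√23)/2411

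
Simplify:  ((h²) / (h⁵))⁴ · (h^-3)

h^(-15)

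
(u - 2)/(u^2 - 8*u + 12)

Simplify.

1/(u - 6)

Factor: u^2 - 8*u + 12 = (u - 6)*(u - 2)
Cancel the common factor (u - 2).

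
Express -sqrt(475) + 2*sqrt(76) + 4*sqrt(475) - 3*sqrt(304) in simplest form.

7*sqrt(19)

sqrt(475) = 5*sqrt(19); 2*sqrt(76) = 4*sqrt(19); 4*sqrt(475) = 20*sqrt(19); 3*sqrt(304) = 12*sqrt(19)
Combine: (-5 + 4 + 20 - 12)·sqrt(19) = 7*sqrt(19)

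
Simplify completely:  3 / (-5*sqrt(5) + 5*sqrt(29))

(sqrt(5) + sqrt(29))/40

Multiply numerator and denominator by 5*sqrt(5) + 5*sqrt(29).
Denominator becomes 600; numerator becomes 15*sqrt(5) + 15*sqrt(29).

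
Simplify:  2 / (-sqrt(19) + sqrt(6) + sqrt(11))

(sqrt(19) + 7*sqrt(11) + 12*sqrt(6) + sqrt(1254))/65

Group as (sqrt(6) + sqrt(11)) - sqrt(19); multiply by (sqrt(6) + sqrt(11)) + sqrt(19), then rationalise the remaining surd.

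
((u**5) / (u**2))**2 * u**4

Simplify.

u**10

Inside the bracket: u**3
Raise to the power 2: u**6
Multiply by u**4: add exponents.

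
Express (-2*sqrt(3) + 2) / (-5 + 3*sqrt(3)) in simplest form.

-4 - 2*sqrt(3)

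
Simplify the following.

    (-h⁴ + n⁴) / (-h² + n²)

Difference of fourth powers: factor out (-h² + n²).

h² + n²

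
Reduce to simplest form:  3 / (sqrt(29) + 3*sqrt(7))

Multiply numerator and denominator by -3*sqrt(7) + sqrt(29).
Denominator becomes -34; numerator becomes -9*sqrt(7) + 3*sqrt(29).

(-3*sqrt(29) + 9*sqrt(7))/34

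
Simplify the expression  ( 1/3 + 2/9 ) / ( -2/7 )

-35/18

Numerator: 1/3 + 2/9 = 5/9
Denominator: -2/7 = -2/7
Divide: (5/9) · (-7/2) = -35/18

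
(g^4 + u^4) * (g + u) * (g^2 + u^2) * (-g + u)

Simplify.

-g^8 + u^8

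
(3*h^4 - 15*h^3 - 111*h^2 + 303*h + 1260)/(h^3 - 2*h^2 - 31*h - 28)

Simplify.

(3*h^2 - 6*h - 45)/(h + 1)

Factor: 3*h^4 - 15*h^3 - 111*h^2 + 303*h + 1260 = 3*(h + 4)*(h + 3)*(h - 7)*(h - 5);  h^3 - 2*h^2 - 31*h - 28 = (h - 7)*(h + 1)*(h + 4)
Cancel the common factors (h - 7), (h + 4).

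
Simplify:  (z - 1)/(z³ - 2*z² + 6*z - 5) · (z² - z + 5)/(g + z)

Factor: z³ - 2*z² + 6*z - 5 = (z² - z + 5)·(z - 1)
Cancel the common factors (z² - z + 5), (z - 1).

1/(g + z)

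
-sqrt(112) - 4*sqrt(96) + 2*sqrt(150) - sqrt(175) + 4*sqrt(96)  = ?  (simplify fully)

sqrt(112) = 4*sqrt(7); 4*sqrt(96) = 16*sqrt(6); 2*sqrt(150) = 10*sqrt(6); sqrt(175) = 5*sqrt(7); 4*sqrt(96) = 16*sqrt(6)

-9*sqrt(7) + 10*sqrt(6)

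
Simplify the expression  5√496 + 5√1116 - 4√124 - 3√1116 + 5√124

34*√31

5√496 = 20*√31; 5√1116 = 30*√31; 4√124 = 8*√31; 3√1116 = 18*√31; 5√124 = 10*√31
Combine: (20 + 30 - 8 - 18 + 10)·√31 = 34*√31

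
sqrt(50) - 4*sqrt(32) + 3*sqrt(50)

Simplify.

sqrt(50) = 5*sqrt(2); 4*sqrt(32) = 16*sqrt(2); 3*sqrt(50) = 15*sqrt(2)
Combine: (5 - 16 + 15)·sqrt(2) = 4*sqrt(2)

4*sqrt(2)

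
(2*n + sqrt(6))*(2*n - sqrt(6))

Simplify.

Product of conjugates: (P+Q)(P-Q) = P^2 - Q^2.

4*n^2 - 6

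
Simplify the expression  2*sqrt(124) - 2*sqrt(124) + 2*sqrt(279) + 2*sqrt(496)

14*sqrt(31)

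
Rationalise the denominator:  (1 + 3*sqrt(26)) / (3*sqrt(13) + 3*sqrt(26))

(-39*sqrt(2) - sqrt(13) + sqrt(26) + 78)/39

Multiply numerator and denominator by -3*sqrt(13) + 3*sqrt(26).
Denominator becomes 117; numerator becomes -117*sqrt(2) - 3*sqrt(13) + 3*sqrt(26) + 234.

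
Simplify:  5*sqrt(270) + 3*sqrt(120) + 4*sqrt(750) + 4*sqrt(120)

5*sqrt(270) = 15*sqrt(30); 3*sqrt(120) = 6*sqrt(30); 4*sqrt(750) = 20*sqrt(30); 4*sqrt(120) = 8*sqrt(30)
Combine: (15 + 6 + 20 + 8)·sqrt(30) = 49*sqrt(30)

49*sqrt(30)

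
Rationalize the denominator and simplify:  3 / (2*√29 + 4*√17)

Multiply numerator and denominator by -4*√17 + 2*√29.
Denominator becomes -156; numerator becomes -12*√17 + 6*√29.

(-√29 + 2*√17)/26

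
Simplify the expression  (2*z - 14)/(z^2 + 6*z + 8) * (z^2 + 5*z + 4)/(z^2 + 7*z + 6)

(2*z - 14)/(z^2 + 8*z + 12)

Factor: 2*z - 14 = 2*(z - 7);  z^2 + 6*z + 8 = (z + 2)*(z + 4);  z^2 + 5*z + 4 = (z + 1)*(z + 4);  z^2 + 7*z + 6 = (z + 6)*(z + 1)
Cancel the common factors (z + 1), (z + 4).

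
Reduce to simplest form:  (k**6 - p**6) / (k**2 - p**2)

Difference of sixth powers: factor out (k**2 - p**2).

k**4 + k**2*p**2 + p**4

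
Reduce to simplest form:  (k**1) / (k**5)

Quotient: (k**-4)

k**(-4)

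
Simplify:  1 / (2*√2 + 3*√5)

(-2*√2 + 3*√5)/37

Multiply numerator and denominator by -3*√5 + 2*√2.
Denominator becomes -37; numerator becomes -3*√5 + 2*√2.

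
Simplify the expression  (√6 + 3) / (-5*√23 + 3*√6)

Multiply numerator and denominator by 3*√6 + 5*√23.
Denominator becomes -521; numerator becomes 18 + 9*√6 + 5*√138 + 15*√23.

(-15*√23 - 5*√138 - 9*√6 - 18)/521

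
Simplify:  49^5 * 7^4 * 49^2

7^18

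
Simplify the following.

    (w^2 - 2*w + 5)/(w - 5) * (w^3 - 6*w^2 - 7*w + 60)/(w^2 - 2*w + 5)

Factor: w^3 - 6*w^2 - 7*w + 60 = (w + 3)*(w - 5)*(w - 4)
Cancel the common factors (w^2 - 2*w + 5), (w - 5).

w^2 - w - 12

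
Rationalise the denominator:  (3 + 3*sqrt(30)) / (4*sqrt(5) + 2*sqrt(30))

Multiply numerator and denominator by -4*sqrt(5) + 2*sqrt(30).
Denominator becomes 40; numerator becomes -60*sqrt(6) - 12*sqrt(5) + 6*sqrt(30) + 180.

(-30*sqrt(6) - 6*sqrt(5) + 3*sqrt(30) + 90)/20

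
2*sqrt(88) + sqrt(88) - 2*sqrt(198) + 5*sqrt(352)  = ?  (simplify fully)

2*sqrt(88) = 4*sqrt(22); sqrt(88) = 2*sqrt(22); 2*sqrt(198) = 6*sqrt(22); 5*sqrt(352) = 20*sqrt(22)
Combine: (4 + 2 - 6 + 20)·sqrt(22) = 20*sqrt(22)

20*sqrt(22)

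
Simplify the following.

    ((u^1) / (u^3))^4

u^(-8)

Inside the bracket: (u^-2)
Raise to the power 4: (u^-8)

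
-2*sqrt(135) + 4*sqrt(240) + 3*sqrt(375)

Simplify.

25*sqrt(15)

2*sqrt(135) = 6*sqrt(15); 4*sqrt(240) = 16*sqrt(15); 3*sqrt(375) = 15*sqrt(15)
Combine: (-6 + 16 + 15)·sqrt(15) = 25*sqrt(15)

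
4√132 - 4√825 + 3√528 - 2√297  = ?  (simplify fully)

4√132 = 8*√33; 4√825 = 20*√33; 3√528 = 12*√33; 2√297 = 6*√33
Combine: (8 - 20 + 12 - 6)·√33 = -6*√33

-6*√33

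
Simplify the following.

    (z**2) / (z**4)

Quotient: (z**-2)

z**(-2)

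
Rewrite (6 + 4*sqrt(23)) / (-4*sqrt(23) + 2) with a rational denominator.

Multiply numerator and denominator by 2 + 4*sqrt(23).
Denominator becomes -364; numerator becomes 32*sqrt(23) + 380.

(-95 - 8*sqrt(23))/91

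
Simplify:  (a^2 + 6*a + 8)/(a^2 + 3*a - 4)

Factor: a^2 + 6*a + 8 = (a + 2)*(a + 4);  a^2 + 3*a - 4 = (a - 1)*(a + 4)
Cancel the common factor (a + 4).

(a + 2)/(a - 1)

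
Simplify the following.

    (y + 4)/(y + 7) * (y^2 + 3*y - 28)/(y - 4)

y + 4

Factor: y^2 + 3*y - 28 = (y + 7)*(y - 4)
Cancel the common factors (y - 4), (y + 7).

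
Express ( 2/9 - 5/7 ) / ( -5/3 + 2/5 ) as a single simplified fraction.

155/399

Numerator: 2/9 - 5/7 = -31/63
Denominator: -5/3 + 2/5 = -19/15
Divide: (-31/63) · (-15/19) = 155/399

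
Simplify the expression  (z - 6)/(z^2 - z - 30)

1/(z + 5)

Factor: z^2 - z - 30 = (z + 5)*(z - 6)
Cancel the common factor (z - 6).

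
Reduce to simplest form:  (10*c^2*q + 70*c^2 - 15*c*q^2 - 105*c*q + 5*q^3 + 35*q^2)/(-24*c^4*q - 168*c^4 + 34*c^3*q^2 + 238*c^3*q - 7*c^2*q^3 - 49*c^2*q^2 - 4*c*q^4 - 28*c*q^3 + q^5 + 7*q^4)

Factor: 10*c^2*q + 70*c^2 - 15*c*q^2 - 105*c*q + 5*q^3 + 35*q^2 = 5*(-c + q)*(q + 7)*(-2*c + q);  -24*c^4*q - 168*c^4 + 34*c^3*q^2 + 238*c^3*q - 7*c^2*q^3 - 49*c^2*q^2 - 4*c*q^4 - 28*c*q^3 + q^5 + 7*q^4 = (-2*c + q)*(3*c + q)*(-c + q)*(-4*c + q)*(q + 7)
Cancel the common factors (q + 7), (-c + q), (-2*c + q).

5/(-12*c^2 - c*q + q^2)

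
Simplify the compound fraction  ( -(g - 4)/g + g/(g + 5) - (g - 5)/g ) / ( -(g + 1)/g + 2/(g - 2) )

Numerator: -(g - 4)/g + g/(g + 5) - (g - 5)/g = (-g^2 - g + 45)/(g^2 + 5*g)
Denominator: -(g + 1)/g + 2/(g - 2) = (-g^2 + 3*g + 2)/(g^2 - 2*g)
Divide: ((-g^2 - g + 45)/(g^2 + 5*g)) · ((g^2 - 2*g)/(-g^2 + 3*g + 2)) = (g^3 - g^2 - 47*g + 90)/(g^3 + 2*g^2 - 17*g - 10)

(g^3 - g^2 - 47*g + 90)/(g^3 + 2*g^2 - 17*g - 10)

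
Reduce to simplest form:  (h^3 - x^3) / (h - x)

h^2 + h*x + x^2

Apply the difference-of-cubes factorisation and cancel (h - x).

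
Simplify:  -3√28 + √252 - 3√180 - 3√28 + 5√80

3√28 = 6*√7; √252 = 6*√7; 3√180 = 18*√5; 3√28 = 6*√7; 5√80 = 20*√5

-6*√7 + 2*√5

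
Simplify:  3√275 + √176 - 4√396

-5*√11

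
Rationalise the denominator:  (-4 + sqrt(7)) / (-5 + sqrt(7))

Multiply numerator and denominator by -5 - sqrt(7).
Denominator becomes 18; numerator becomes -sqrt(7) + 13.

(-sqrt(7) + 13)/18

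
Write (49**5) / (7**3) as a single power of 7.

49**5 = 7**10; 7**3 = 7**3
Combine exponents: 7**7

7**7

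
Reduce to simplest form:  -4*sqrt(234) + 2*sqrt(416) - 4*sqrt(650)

4*sqrt(234) = 12*sqrt(26); 2*sqrt(416) = 8*sqrt(26); 4*sqrt(650) = 20*sqrt(26)
Combine: (-12 + 8 - 20)·sqrt(26) = -24*sqrt(26)

-24*sqrt(26)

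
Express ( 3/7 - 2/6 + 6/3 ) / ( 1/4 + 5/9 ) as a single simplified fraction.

Numerator: 3/7 - 2/6 + 6/3 = 44/21
Denominator: 1/4 + 5/9 = 29/36
Divide: (44/21) · (36/29) = 528/203

528/203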